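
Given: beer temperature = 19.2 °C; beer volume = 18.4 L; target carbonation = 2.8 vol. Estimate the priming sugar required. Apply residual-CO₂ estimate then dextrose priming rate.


residual = 14.695·(0.01821 + 0.09011·e^(−0.04·T));  sugar = (target − residual)·4.0·V
residual = 14.695·(0.01821 + 0.09011·e^(−0.04·19.2)) = 0.8819
sugar = (2.8 − 0.8819)·4.0·18.4

141.1700 g


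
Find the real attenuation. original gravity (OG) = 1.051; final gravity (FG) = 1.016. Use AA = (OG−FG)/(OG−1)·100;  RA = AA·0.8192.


AA = (1.051 − 1.016)/(1.051 − 1)·100 = 68.6275
RA = 68.6275·0.8192

56.2196 %


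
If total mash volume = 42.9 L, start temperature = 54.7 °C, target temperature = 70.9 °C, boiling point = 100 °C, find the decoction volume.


V_dec = V_total·(T_target − T_start)/(T_boil − T_start)
V_dec = 42.9·(70.9 − 54.7)/(100 − 54.7)

15.3417 L


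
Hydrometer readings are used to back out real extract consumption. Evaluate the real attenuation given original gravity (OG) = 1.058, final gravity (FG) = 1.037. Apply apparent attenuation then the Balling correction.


AA = (OG−FG)/(OG−1)·100;  RA = AA·0.8192
AA = (1.058 − 1.037)/(1.058 − 1)·100 = 36.2069
RA = 36.2069·0.8192

29.6607 %


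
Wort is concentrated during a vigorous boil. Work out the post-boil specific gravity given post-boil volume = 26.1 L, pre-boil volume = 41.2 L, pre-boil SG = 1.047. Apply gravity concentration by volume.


SG_post = 1 + (SG_pre − 1)·V_pre/V_post
pts_pre = (1.047 − 1)·1000 = 47.0000
pts_post = 47.0000·41.2/26.1 = 74.1916
SG_post = 1 + 74.1916/1000

1.0742


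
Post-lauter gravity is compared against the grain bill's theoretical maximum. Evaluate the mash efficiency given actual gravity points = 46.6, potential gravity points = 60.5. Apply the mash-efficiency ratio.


efficiency = actual / potential × 100
efficiency = 46.6 / 60.5 × 100

77.0248 %


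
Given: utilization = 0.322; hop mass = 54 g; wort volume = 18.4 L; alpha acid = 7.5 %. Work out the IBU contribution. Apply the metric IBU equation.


IBU = (α/100)·mass·U·1000 / V
IBU = (7.5/100)·54·0.322·1000 / 18.4

70.8750 IBU


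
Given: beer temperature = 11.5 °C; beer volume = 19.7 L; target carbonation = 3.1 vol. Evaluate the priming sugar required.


residual = 14.695·(0.01821 + 0.09011·e^(−0.04·T));  sugar = (target − residual)·4.0·V
residual = 14.695·(0.01821 + 0.09011·e^(−0.04·11.5)) = 1.1035
sugar = (3.1 − 1.1035)·4.0·19.7

157.3226 g


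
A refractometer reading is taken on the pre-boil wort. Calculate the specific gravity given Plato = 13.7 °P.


SG = 259/(259 − P)
SG = 259/(259 − 13.7)

1.0558


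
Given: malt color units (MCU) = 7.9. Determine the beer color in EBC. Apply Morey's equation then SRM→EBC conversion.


SRM = 1.4922·MCU^0.6859;  EBC = SRM·1.97
SRM = 1.4922·7.9^0.6859 = 6.1590
EBC = 6.1590·1.97

12.1332 EBC


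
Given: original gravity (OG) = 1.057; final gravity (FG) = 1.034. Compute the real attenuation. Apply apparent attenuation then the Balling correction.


AA = (OG−FG)/(OG−1)·100;  RA = AA·0.8192
AA = (1.057 − 1.034)/(1.057 − 1)·100 = 40.3509
RA = 40.3509·0.8192

33.0554 %


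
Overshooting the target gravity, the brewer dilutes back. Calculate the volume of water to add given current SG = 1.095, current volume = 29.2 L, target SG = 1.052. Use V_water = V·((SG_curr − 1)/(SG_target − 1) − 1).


V_water = 29.2·((1.095 − 1)/(1.052 − 1) − 1)

24.1462 L


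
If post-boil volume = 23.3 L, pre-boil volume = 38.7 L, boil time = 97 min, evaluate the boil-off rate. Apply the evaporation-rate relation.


rate = (V_pre − V_post) / (t_min/60)
rate = (38.7 − 23.3) / (97/60)

9.5258 L/hr


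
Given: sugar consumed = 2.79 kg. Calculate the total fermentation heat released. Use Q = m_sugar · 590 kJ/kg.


Q = 2.79 · 590

1646.1000 kJ


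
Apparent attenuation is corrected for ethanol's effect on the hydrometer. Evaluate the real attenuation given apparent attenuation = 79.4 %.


RA = AA · 0.8192
RA = 79.4 · 0.8192

65.0445 %


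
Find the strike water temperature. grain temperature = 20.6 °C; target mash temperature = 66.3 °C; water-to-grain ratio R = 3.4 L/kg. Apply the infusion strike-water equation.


T_strike = (0.41/R)·(T_mash − T_grain) + T_mash
T_strike = (0.41/3.4)·(66.3 − 20.6) + 66.3

71.8109 °C


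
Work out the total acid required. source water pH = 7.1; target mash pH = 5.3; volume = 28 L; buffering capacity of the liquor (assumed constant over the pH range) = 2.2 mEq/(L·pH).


acid = buffering capacity · (pH_source − pH_target) · V
acid = 2.2 · (7.1 − 5.3) · 28

110.8800 mEq


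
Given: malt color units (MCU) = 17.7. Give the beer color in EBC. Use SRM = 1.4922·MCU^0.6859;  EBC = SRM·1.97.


SRM = 1.4922·17.7^0.6859 = 10.7106
EBC = 10.7106·1.97

21.0998 EBC


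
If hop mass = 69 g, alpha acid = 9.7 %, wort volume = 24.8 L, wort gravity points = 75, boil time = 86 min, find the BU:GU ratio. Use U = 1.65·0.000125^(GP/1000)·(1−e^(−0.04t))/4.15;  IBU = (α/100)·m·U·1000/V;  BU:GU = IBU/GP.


U = 1.65·0.000125^(75/1000)·(1−e^(−0.04·86))/4.15 = 0.1961
IBU = (9.7/100)·69·0.1961·1000/24.8 = 52.9322
BU:GU = 52.9322/75

0.7058


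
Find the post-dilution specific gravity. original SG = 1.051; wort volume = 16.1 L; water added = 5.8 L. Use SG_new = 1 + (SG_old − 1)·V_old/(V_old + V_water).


pts = (1.051 − 1)·1000·16.1/(16.1 + 5.8) = 37.4932
SG_new = 1 + 37.4932/1000

1.0375


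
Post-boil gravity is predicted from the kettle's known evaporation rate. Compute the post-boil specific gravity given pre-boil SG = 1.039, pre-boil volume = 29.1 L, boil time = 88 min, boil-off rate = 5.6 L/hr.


V_post = V_pre − rate·(t/60);  SG_post = 1 + (SG_pre−1)·V_pre/V_post
V_post = 29.1 − 5.6·(88/60) = 20.8867
SG_post = 1 + (1.039 − 1)·29.1/20.8867

1.0543


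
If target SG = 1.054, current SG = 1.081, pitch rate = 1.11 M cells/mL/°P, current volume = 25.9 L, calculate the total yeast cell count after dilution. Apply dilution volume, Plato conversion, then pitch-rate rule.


V_w = V·((SG_c−1)/(SG_t−1)−1);  °P = 259 − 259/SG_t;  cells = rate·(V+V_w)·°P
V_w = 25.9·((1.081−1)/(1.054−1)−1) = 12.9500
V_final = 25.9 + 12.9500 = 38.8500
°P = 259 − 259/1.054 = 13.2694
cells = 1.11·38.8500·13.2694

572.2251 billion cells


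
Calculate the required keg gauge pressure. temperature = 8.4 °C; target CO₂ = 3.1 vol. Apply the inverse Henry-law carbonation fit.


psi = vols/(0.01821 + 0.09011·e^(−0.04·T)) − 14.695
psi = 3.1/(0.01821 + 0.09011·e^(−0.04·8.4)) − 14.695

22.8331 psi


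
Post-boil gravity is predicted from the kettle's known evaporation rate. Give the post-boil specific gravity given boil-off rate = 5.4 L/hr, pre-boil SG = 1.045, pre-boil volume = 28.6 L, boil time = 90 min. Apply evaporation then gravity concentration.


V_post = V_pre − rate·(t/60);  SG_post = 1 + (SG_pre−1)·V_pre/V_post
V_post = 28.6 − 5.4·(90/60) = 20.5000
SG_post = 1 + (1.045 − 1)·28.6/20.5000

1.0628


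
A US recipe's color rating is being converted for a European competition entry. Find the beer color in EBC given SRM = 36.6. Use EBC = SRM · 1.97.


EBC = 36.6 · 1.97

72.1020 EBC


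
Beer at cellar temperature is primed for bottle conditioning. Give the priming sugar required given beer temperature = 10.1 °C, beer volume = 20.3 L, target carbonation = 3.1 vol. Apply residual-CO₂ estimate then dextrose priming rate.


residual = 14.695·(0.01821 + 0.09011·e^(−0.04·T));  sugar = (target − residual)·4.0·V
residual = 14.695·(0.01821 + 0.09011·e^(−0.04·10.1)) = 1.1517
sugar = (3.1 − 1.1517)·4.0·20.3

158.2046 g


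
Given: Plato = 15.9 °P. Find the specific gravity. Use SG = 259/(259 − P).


SG = 259/(259 − 15.9)

1.0654


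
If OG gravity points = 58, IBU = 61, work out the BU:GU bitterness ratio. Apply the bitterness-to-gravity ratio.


BU:GU = IBU / OG_points
BU:GU = 61 / 58

1.0517


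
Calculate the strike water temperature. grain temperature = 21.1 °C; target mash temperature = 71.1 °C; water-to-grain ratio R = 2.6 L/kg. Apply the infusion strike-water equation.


T_strike = (0.41/R)·(T_mash − T_grain) + T_mash
T_strike = (0.41/2.6)·(71.1 − 21.1) + 71.1

78.9846 °C


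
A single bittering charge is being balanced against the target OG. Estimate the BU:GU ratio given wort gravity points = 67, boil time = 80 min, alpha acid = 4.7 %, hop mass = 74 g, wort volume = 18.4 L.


U = 1.65·0.000125^(GP/1000)·(1−e^(−0.04t))/4.15;  IBU = (α/100)·m·U·1000/V;  BU:GU = IBU/GP
U = 1.65·0.000125^(67/1000)·(1−e^(−0.04·80))/4.15 = 0.2089
IBU = (4.7/100)·74·0.2089·1000/18.4 = 39.4791
BU:GU = 39.4791/67

0.5892


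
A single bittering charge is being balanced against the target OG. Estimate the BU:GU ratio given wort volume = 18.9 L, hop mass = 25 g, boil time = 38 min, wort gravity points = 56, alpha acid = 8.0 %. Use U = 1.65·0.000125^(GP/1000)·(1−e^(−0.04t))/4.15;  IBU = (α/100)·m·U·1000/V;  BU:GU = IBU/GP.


U = 1.65·0.000125^(56/1000)·(1−e^(−0.04·38))/4.15 = 0.1878
IBU = (8.0/100)·25·0.1878·1000/18.9 = 19.8720
BU:GU = 19.8720/56

0.3549


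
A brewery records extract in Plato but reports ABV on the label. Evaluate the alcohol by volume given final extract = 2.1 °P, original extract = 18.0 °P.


SG = 259/(259 − P);  ABV = (OG − FG)·131.25
OG = 259/(259 − 18.0) = 1.0747
FG = 259/(259 − 2.1) = 1.0082
ABV = (1.0747 − 1.0082)·131.25

8.7300 % ABV


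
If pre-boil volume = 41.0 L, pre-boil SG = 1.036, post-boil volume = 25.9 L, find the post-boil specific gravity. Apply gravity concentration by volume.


SG_post = 1 + (SG_pre − 1)·V_pre/V_post
pts_pre = (1.036 − 1)·1000 = 36.0000
pts_post = 36.0000·41.0/25.9 = 56.9884
SG_post = 1 + 56.9884/1000

1.0570


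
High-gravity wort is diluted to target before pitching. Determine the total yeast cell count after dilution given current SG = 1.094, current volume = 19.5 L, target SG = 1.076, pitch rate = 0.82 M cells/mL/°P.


V_w = V·((SG_c−1)/(SG_t−1)−1);  °P = 259 − 259/SG_t;  cells = rate·(V+V_w)·°P
V_w = 19.5·((1.094−1)/(1.076−1)−1) = 4.6184
V_final = 19.5 + 4.6184 = 24.1184
°P = 259 − 259/1.076 = 18.2937
cells = 0.82·24.1184·18.2937

361.7960 billion cells


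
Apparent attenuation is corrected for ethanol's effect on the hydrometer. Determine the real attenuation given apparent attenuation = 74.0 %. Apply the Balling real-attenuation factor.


RA = AA · 0.8192
RA = 74.0 · 0.8192

60.6208 %


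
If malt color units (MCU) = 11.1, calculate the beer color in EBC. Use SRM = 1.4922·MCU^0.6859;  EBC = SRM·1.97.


SRM = 1.4922·11.1^0.6859 = 7.7770
EBC = 7.7770·1.97

15.3208 EBC


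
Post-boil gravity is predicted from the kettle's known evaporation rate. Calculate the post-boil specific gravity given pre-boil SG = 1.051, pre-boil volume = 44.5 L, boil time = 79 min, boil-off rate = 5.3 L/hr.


V_post = V_pre − rate·(t/60);  SG_post = 1 + (SG_pre−1)·V_pre/V_post
V_post = 44.5 − 5.3·(79/60) = 37.5217
SG_post = 1 + (1.051 − 1)·44.5/37.5217

1.0605


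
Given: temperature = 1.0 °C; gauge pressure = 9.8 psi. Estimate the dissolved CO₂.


vols = (P + 14.695)·(0.01821 + 0.09011·e^(−0.04·T))
vols = (9.8 + 14.695)·(0.01821 + 0.09011·e^(−0.04·1.0))

2.5668 volumes


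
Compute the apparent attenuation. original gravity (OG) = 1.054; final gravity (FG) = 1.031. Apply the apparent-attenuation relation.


AA = (OG − FG)/(OG − 1) · 100
AA = (1.054 − 1.031)/(1.054 − 1) · 100

42.5926 %


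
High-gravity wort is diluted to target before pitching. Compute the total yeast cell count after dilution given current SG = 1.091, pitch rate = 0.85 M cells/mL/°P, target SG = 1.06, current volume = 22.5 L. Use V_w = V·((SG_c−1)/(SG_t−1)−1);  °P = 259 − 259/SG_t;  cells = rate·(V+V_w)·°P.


V_w = 22.5·((1.091−1)/(1.06−1)−1) = 11.6250
V_final = 22.5 + 11.6250 = 34.1250
°P = 259 − 259/1.06 = 14.6604
cells = 0.85·34.1250·14.6604

425.2426 billion cells


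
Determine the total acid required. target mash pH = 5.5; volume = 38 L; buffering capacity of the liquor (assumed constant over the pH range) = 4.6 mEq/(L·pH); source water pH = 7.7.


acid = buffering capacity · (pH_source − pH_target) · V
acid = 4.6 · (7.7 − 5.5) · 38

384.5600 mEq


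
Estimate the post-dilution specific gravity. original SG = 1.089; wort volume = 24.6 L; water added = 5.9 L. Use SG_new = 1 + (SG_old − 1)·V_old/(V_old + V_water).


pts = (1.089 − 1)·1000·24.6/(24.6 + 5.9) = 71.7836
SG_new = 1 + 71.7836/1000

1.0718


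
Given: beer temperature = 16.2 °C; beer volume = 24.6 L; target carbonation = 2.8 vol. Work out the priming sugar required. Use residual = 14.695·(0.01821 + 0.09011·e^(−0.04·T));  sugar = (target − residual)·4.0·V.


residual = 14.695·(0.01821 + 0.09011·e^(−0.04·16.2)) = 0.9603
sugar = (2.8 − 0.9603)·4.0·24.6

181.0309 g


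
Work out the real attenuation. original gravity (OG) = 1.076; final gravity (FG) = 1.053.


AA = (OG−FG)/(OG−1)·100;  RA = AA·0.8192
AA = (1.076 − 1.053)/(1.076 − 1)·100 = 30.2632
RA = 30.2632·0.8192

24.7916 %


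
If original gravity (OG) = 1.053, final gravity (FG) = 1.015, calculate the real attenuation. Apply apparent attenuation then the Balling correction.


AA = (OG−FG)/(OG−1)·100;  RA = AA·0.8192
AA = (1.053 − 1.015)/(1.053 − 1)·100 = 71.6981
RA = 71.6981·0.8192

58.7351 %


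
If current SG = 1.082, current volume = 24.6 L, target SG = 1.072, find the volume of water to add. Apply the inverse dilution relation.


V_water = V·((SG_curr − 1)/(SG_target − 1) − 1)
V_water = 24.6·((1.082 − 1)/(1.072 − 1) − 1)

3.4167 L


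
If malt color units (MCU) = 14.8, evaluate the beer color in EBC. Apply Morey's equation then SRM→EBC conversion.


SRM = 1.4922·MCU^0.6859;  EBC = SRM·1.97
SRM = 1.4922·14.8^0.6859 = 9.4735
EBC = 9.4735·1.97

18.6628 EBC


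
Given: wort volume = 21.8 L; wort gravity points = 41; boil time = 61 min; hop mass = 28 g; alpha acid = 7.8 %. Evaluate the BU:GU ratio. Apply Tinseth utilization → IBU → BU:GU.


U = 1.65·0.000125^(GP/1000)·(1−e^(−0.04t))/4.15;  IBU = (α/100)·m·U·1000/V;  BU:GU = IBU/GP
U = 1.65·0.000125^(41/1000)·(1−e^(−0.04·61))/4.15 = 0.2511
IBU = (7.8/100)·28·0.2511·1000/21.8 = 25.1536
BU:GU = 25.1536/41

0.6135


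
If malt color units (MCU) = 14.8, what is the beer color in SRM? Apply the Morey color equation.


SRM = 1.4922 · MCU^0.6859
SRM = 1.4922 · 14.8^0.6859

9.4735 SRM


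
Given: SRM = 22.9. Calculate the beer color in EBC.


EBC = SRM · 1.97
EBC = 22.9 · 1.97

45.1130 EBC


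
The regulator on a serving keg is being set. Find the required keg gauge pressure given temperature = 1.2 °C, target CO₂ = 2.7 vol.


psi = vols/(0.01821 + 0.09011·e^(−0.04·T)) − 14.695
psi = 2.7/(0.01821 + 0.09011·e^(−0.04·1.2)) − 14.695

11.2424 psi


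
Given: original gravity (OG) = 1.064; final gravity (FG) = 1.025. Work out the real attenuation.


AA = (OG−FG)/(OG−1)·100;  RA = AA·0.8192
AA = (1.064 − 1.025)/(1.064 − 1)·100 = 60.9375
RA = 60.9375·0.8192

49.9200 %


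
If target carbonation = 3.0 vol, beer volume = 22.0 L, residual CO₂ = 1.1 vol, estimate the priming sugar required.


sugar = (target − residual)·4.0·V
sugar = (3.0 − 1.1)·4.0·22.0

167.2000 g


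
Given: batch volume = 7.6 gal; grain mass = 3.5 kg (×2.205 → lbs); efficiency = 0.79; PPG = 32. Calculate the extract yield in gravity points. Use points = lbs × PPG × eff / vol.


lbs = 3.5 × 2.205 = 7.7175
points = 7.7175 × 32 × 0.79 / 7.6

25.6708 points


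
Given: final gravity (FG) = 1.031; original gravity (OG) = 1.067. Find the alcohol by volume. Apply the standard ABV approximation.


ABV = (OG − FG) · 131.25
ABV = (1.067 − 1.031) · 131.25

4.7250 % ABV


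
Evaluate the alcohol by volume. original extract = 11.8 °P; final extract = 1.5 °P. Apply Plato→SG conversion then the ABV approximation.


SG = 259/(259 − P);  ABV = (OG − FG)·131.25
OG = 259/(259 − 11.8) = 1.0477
FG = 259/(259 − 1.5) = 1.0058
ABV = (1.0477 − 1.0058)·131.25

5.5006 % ABV


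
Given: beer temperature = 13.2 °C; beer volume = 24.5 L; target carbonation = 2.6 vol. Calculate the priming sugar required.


residual = 14.695·(0.01821 + 0.09011·e^(−0.04·T));  sugar = (target − residual)·4.0·V
residual = 14.695·(0.01821 + 0.09011·e^(−0.04·13.2)) = 1.0486
sugar = (2.6 − 1.0486)·4.0·24.5

152.0404 g


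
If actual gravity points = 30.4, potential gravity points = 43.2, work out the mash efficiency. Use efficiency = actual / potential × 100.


efficiency = 30.4 / 43.2 × 100

70.3704 %


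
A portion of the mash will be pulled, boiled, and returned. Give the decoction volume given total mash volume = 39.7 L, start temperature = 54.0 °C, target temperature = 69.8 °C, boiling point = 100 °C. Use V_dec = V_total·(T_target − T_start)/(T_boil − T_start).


V_dec = 39.7·(69.8 − 54.0)/(100 − 54.0)

13.6361 L


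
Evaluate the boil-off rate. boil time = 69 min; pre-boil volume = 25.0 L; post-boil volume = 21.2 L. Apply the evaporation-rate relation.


rate = (V_pre − V_post) / (t_min/60)
rate = (25.0 − 21.2) / (69/60)

3.3043 L/hr


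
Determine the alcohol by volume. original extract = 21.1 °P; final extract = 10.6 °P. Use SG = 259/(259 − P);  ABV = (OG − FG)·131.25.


OG = 259/(259 − 21.1) = 1.0887
FG = 259/(259 − 10.6) = 1.0427
ABV = (1.0887 − 1.0427)·131.25

6.0401 % ABV


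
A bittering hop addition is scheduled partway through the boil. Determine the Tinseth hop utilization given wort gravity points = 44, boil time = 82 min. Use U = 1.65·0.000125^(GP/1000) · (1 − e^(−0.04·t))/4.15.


bigness = 1.65·0.000125^(44/1000) = 1.1111
boil_factor = (1 − e^(−0.04·82))/4.15 = 0.2319
U = 1.1111 · 0.2319

0.2577


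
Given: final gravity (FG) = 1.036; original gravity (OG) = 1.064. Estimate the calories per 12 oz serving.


ABW = (OG−FG)·131.25·0.79/FG;  °P = 259 − 259/SG (for OG→OE and FG→AE);  RE = 0.1808·OE + 0.8192·AE;  Cal = (6.9·ABW + 4·(RE−0.1))·FG·3.55
ABW = (1.064 − 1.036)·131.25·0.79/1.036 = 2.8024
OE = 259 − 259/1.064 = 15.5789 °P
AE = 259 − 259/1.036 = 9.0000 °P
RE = 0.1808·15.5789 + 0.8192·9.0000 = 10.1895 °P
Cal = (6.9·2.8024 + 4·(10.1895−0.1))·1.036·3.55

219.5434 kcal


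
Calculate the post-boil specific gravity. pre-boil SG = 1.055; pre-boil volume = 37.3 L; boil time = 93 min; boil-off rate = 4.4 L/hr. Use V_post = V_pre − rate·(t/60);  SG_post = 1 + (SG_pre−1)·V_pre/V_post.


V_post = 37.3 − 4.4·(93/60) = 30.4800
SG_post = 1 + (1.055 − 1)·37.3/30.4800

1.0673


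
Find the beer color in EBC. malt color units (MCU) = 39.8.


SRM = 1.4922·MCU^0.6859;  EBC = SRM·1.97
SRM = 1.4922·39.8^0.6859 = 18.6718
EBC = 18.6718·1.97

36.7835 EBC


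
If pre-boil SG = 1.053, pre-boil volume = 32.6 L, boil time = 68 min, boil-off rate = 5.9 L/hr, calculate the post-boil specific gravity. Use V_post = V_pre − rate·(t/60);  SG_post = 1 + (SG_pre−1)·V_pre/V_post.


V_post = 32.6 − 5.9·(68/60) = 25.9133
SG_post = 1 + (1.053 − 1)·32.6/25.9133

1.0667


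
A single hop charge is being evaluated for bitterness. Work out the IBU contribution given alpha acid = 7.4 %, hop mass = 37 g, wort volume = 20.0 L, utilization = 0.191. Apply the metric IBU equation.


IBU = (α/100)·mass·U·1000 / V
IBU = (7.4/100)·37·0.191·1000 / 20.0

26.1479 IBU


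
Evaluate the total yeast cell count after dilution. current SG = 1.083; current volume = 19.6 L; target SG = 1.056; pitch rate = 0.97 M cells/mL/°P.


V_w = V·((SG_c−1)/(SG_t−1)−1);  °P = 259 − 259/SG_t;  cells = rate·(V+V_w)·°P
V_w = 19.6·((1.083−1)/(1.056−1)−1) = 9.4500
V_final = 19.6 + 9.4500 = 29.0500
°P = 259 − 259/1.056 = 13.7348
cells = 0.97·29.0500·13.7348

387.0274 billion cells


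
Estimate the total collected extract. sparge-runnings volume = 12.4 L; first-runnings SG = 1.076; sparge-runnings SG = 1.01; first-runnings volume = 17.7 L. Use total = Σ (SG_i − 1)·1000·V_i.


first = (1.076 − 1)·1000·17.7 = 1345.2000
sparge = (1.01 − 1)·1000·12.4 = 124.0000
total = 1345.2000 + 124.0000

1469.2000 gravity·L


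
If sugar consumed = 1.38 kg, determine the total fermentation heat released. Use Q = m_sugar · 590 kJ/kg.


Q = 1.38 · 590

814.2000 kJ


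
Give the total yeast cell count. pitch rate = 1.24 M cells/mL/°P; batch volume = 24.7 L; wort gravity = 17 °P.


cells (billions) = rate · V_L · °P
cells = 1.24 · 24.7 · 17

520.6760 billion cells


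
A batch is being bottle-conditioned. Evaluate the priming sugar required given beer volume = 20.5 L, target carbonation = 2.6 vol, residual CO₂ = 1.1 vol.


sugar = (target − residual)·4.0·V
sugar = (2.6 − 1.1)·4.0·20.5

123.0000 g


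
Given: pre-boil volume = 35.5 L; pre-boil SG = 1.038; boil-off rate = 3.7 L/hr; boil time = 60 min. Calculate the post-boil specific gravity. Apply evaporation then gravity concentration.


V_post = V_pre − rate·(t/60);  SG_post = 1 + (SG_pre−1)·V_pre/V_post
V_post = 35.5 − 3.7·(60/60) = 31.8000
SG_post = 1 + (1.038 − 1)·35.5/31.8000

1.0424


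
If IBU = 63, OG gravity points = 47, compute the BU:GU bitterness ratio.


BU:GU = IBU / OG_points
BU:GU = 63 / 47

1.3404


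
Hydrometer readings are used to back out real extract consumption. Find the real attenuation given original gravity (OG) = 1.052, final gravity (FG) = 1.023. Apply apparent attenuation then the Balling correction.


AA = (OG−FG)/(OG−1)·100;  RA = AA·0.8192
AA = (1.052 − 1.023)/(1.052 − 1)·100 = 55.7692
RA = 55.7692·0.8192

45.6862 %


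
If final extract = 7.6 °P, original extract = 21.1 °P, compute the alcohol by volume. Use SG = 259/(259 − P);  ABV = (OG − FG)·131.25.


OG = 259/(259 − 21.1) = 1.0887
FG = 259/(259 − 7.6) = 1.0302
ABV = (1.0887 − 1.0302)·131.25

7.6731 % ABV


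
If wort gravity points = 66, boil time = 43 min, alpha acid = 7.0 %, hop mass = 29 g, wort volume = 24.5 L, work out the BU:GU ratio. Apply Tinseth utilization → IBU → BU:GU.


U = 1.65·0.000125^(GP/1000)·(1−e^(−0.04t))/4.15;  IBU = (α/100)·m·U·1000/V;  BU:GU = IBU/GP
U = 1.65·0.000125^(66/1000)·(1−e^(−0.04·43))/4.15 = 0.1804
IBU = (7.0/100)·29·0.1804·1000/24.5 = 14.9441
BU:GU = 14.9441/66

0.2264


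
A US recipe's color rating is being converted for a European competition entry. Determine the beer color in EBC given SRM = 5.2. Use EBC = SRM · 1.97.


EBC = 5.2 · 1.97

10.2440 EBC


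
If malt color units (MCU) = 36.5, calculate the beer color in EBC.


SRM = 1.4922·MCU^0.6859;  EBC = SRM·1.97
SRM = 1.4922·36.5^0.6859 = 17.5956
EBC = 17.5956·1.97

34.6633 EBC


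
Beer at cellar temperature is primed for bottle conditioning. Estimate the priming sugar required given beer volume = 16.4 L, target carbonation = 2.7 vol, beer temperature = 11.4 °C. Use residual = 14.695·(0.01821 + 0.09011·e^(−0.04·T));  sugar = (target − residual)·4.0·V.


residual = 14.695·(0.01821 + 0.09011·e^(−0.04·11.4)) = 1.1069
sugar = (2.7 − 1.1069)·4.0·16.4

104.5093 g


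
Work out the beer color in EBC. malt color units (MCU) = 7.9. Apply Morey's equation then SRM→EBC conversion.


SRM = 1.4922·MCU^0.6859;  EBC = SRM·1.97
SRM = 1.4922·7.9^0.6859 = 6.1590
EBC = 6.1590·1.97

12.1332 EBC


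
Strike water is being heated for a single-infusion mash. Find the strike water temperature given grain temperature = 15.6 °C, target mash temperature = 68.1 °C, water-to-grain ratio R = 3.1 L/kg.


T_strike = (0.41/R)·(T_mash − T_grain) + T_mash
T_strike = (0.41/3.1)·(68.1 − 15.6) + 68.1

75.0435 °C


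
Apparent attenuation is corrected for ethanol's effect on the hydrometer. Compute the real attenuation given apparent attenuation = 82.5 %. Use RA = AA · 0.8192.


RA = 82.5 · 0.8192

67.5840 %


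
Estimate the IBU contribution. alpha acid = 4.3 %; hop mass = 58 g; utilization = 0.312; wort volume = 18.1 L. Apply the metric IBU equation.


IBU = (α/100)·mass·U·1000 / V
IBU = (4.3/100)·58·0.312·1000 / 18.1

42.9905 IBU


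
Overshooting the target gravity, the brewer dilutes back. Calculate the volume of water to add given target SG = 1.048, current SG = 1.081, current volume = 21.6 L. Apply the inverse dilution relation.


V_water = V·((SG_curr − 1)/(SG_target − 1) − 1)
V_water = 21.6·((1.081 − 1)/(1.048 − 1) − 1)

14.8500 L


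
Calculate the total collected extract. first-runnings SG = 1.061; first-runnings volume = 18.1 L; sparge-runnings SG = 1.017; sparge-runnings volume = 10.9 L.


total = Σ (SG_i − 1)·1000·V_i
first = (1.061 − 1)·1000·18.1 = 1104.1000
sparge = (1.017 − 1)·1000·10.9 = 185.3000
total = 1104.1000 + 185.3000

1289.4000 gravity·L


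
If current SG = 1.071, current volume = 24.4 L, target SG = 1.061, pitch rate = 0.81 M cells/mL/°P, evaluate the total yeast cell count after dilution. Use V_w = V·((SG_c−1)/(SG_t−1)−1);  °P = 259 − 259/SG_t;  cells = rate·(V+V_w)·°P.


V_w = 24.4·((1.071−1)/(1.061−1)−1) = 4.0000
V_final = 24.4 + 4.0000 = 28.4000
°P = 259 − 259/1.061 = 14.8907
cells = 0.81·28.4000·14.8907

342.5450 billion cells


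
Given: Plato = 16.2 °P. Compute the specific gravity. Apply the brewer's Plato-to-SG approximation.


SG = 259/(259 − P)
SG = 259/(259 − 16.2)

1.0667


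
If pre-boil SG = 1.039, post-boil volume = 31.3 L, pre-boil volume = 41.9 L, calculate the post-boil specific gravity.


SG_post = 1 + (SG_pre − 1)·V_pre/V_post
pts_pre = (1.039 − 1)·1000 = 39.0000
pts_post = 39.0000·41.9/31.3 = 52.2077
SG_post = 1 + 52.2077/1000

1.0522


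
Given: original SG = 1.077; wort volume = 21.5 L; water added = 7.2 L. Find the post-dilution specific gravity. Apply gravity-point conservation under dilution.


SG_new = 1 + (SG_old − 1)·V_old/(V_old + V_water)
pts = (1.077 − 1)·1000·21.5/(21.5 + 7.2) = 57.6829
SG_new = 1 + 57.6829/1000

1.0577


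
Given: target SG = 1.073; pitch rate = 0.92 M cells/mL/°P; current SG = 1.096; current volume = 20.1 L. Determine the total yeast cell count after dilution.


V_w = V·((SG_c−1)/(SG_t−1)−1);  °P = 259 − 259/SG_t;  cells = rate·(V+V_w)·°P
V_w = 20.1·((1.096−1)/(1.073−1)−1) = 6.3329
V_final = 20.1 + 6.3329 = 26.4329
°P = 259 − 259/1.073 = 17.6207
cells = 0.92·26.4329·17.6207

428.5043 billion cells


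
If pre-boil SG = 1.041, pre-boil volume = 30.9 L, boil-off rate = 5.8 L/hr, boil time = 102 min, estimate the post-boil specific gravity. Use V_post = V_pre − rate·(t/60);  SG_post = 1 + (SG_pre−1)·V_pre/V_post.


V_post = 30.9 − 5.8·(102/60) = 21.0400
SG_post = 1 + (1.041 − 1)·30.9/21.0400

1.0602


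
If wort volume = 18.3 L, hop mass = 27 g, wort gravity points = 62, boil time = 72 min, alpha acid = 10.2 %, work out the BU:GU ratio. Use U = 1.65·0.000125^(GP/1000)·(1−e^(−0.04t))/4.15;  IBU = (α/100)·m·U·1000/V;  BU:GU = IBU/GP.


U = 1.65·0.000125^(62/1000)·(1−e^(−0.04·72))/4.15 = 0.2150
IBU = (10.2/100)·27·0.2150·1000/18.3 = 32.3495
BU:GU = 32.3495/62

0.5218


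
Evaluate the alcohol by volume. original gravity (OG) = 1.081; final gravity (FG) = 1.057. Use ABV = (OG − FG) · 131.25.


ABV = (1.081 − 1.057) · 131.25

3.1500 % ABV


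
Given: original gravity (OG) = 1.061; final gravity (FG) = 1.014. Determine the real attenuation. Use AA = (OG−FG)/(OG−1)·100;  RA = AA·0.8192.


AA = (1.061 − 1.014)/(1.061 − 1)·100 = 77.0492
RA = 77.0492·0.8192

63.1187 %


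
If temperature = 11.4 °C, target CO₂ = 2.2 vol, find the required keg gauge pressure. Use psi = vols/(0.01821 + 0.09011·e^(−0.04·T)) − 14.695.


psi = 2.2/(0.01821 + 0.09011·e^(−0.04·11.4)) − 14.695

14.5126 psi


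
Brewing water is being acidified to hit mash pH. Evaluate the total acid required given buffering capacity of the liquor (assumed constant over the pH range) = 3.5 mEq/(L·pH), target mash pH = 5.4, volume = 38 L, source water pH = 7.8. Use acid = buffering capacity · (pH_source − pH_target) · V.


acid = 3.5 · (7.8 − 5.4) · 38

319.2000 mEq


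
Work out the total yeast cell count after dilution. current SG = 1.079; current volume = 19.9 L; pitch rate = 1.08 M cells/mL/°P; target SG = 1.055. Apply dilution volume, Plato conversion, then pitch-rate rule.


V_w = V·((SG_c−1)/(SG_t−1)−1);  °P = 259 − 259/SG_t;  cells = rate·(V+V_w)·°P
V_w = 19.9·((1.079−1)/(1.055−1)−1) = 8.6836
V_final = 19.9 + 8.6836 = 28.5836
°P = 259 − 259/1.055 = 13.5024
cells = 1.08·28.5836·13.5024

416.8226 billion cells


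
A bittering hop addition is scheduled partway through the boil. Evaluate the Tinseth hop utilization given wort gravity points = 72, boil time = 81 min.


U = 1.65·0.000125^(GP/1000) · (1 − e^(−0.04·t))/4.15
bigness = 1.65·0.000125^(72/1000) = 0.8639
boil_factor = (1 − e^(−0.04·81))/4.15 = 0.2315
U = 0.8639 · 0.2315

0.2000


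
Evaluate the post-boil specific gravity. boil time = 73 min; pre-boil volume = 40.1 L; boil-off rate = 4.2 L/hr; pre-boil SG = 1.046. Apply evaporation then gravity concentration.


V_post = V_pre − rate·(t/60);  SG_post = 1 + (SG_pre−1)·V_pre/V_post
V_post = 40.1 − 4.2·(73/60) = 34.9900
SG_post = 1 + (1.046 − 1)·40.1/34.9900

1.0527


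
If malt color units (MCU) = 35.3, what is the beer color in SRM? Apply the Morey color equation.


SRM = 1.4922 · MCU^0.6859
SRM = 1.4922 · 35.3^0.6859

17.1967 SRM


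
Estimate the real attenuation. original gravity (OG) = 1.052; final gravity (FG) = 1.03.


AA = (OG−FG)/(OG−1)·100;  RA = AA·0.8192
AA = (1.052 − 1.03)/(1.052 − 1)·100 = 42.3077
RA = 42.3077·0.8192

34.6585 %


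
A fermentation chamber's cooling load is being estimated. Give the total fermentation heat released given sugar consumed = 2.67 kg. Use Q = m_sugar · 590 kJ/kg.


Q = 2.67 · 590

1575.3000 kJ


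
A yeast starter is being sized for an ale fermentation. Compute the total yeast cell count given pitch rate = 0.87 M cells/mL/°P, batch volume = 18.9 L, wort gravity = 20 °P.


cells (billions) = rate · V_L · °P
cells = 0.87 · 18.9 · 20

328.8600 billion cells


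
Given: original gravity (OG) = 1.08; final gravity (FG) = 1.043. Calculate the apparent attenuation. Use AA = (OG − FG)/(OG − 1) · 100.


AA = (1.08 − 1.043)/(1.08 − 1) · 100

46.2500 %


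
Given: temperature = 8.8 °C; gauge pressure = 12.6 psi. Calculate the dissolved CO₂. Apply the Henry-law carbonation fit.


vols = (P + 14.695)·(0.01821 + 0.09011·e^(−0.04·T))
vols = (12.6 + 14.695)·(0.01821 + 0.09011·e^(−0.04·8.8))

2.2268 volumes


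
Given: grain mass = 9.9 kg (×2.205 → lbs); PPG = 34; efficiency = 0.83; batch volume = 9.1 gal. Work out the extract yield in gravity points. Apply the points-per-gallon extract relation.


points = lbs × PPG × eff / vol
lbs = 9.9 × 2.205 = 21.8295
points = 21.8295 × 34 × 0.83 / 9.1

67.6954 points


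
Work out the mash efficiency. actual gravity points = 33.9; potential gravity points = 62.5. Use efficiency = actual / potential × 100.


efficiency = 33.9 / 62.5 × 100

54.2400 %


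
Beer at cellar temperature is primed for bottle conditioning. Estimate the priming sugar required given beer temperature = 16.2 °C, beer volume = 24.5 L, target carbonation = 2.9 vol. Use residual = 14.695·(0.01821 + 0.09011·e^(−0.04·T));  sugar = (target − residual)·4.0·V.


residual = 14.695·(0.01821 + 0.09011·e^(−0.04·16.2)) = 0.9603
sugar = (2.9 − 0.9603)·4.0·24.5

190.0950 g


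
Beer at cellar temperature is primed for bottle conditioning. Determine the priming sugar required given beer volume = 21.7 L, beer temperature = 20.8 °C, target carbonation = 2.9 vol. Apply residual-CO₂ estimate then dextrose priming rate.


residual = 14.695·(0.01821 + 0.09011·e^(−0.04·T));  sugar = (target − residual)·4.0·V
residual = 14.695·(0.01821 + 0.09011·e^(−0.04·20.8)) = 0.8438
sugar = (2.9 − 0.8438)·4.0·21.7

178.4743 g


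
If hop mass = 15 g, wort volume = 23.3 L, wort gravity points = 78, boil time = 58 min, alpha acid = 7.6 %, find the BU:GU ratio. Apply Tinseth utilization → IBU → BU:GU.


U = 1.65·0.000125^(GP/1000)·(1−e^(−0.04t))/4.15;  IBU = (α/100)·m·U·1000/V;  BU:GU = IBU/GP
U = 1.65·0.000125^(78/1000)·(1−e^(−0.04·58))/4.15 = 0.1779
IBU = (7.6/100)·15·0.1779·1000/23.3 = 8.7020
BU:GU = 8.7020/78

0.1116


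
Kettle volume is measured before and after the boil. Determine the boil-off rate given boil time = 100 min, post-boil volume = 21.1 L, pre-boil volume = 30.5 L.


rate = (V_pre − V_post) / (t_min/60)
rate = (30.5 − 21.1) / (100/60)

5.6400 L/hr


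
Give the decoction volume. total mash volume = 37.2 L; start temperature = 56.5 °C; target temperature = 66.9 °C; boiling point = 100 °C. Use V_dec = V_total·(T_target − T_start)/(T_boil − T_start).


V_dec = 37.2·(66.9 − 56.5)/(100 − 56.5)

8.8938 L


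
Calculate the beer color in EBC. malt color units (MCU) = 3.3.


SRM = 1.4922·MCU^0.6859;  EBC = SRM·1.97
SRM = 1.4922·3.3^0.6859 = 3.3844
EBC = 3.3844·1.97

6.6672 EBC


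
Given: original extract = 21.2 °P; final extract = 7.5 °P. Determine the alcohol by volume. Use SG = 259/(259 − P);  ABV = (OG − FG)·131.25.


OG = 259/(259 − 21.2) = 1.0892
FG = 259/(259 − 7.5) = 1.0298
ABV = (1.0892 − 1.0298)·131.25

7.7870 % ABV


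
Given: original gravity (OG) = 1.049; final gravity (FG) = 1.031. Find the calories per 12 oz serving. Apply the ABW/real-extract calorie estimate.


ABW = (OG−FG)·131.25·0.79/FG;  °P = 259 − 259/SG (for OG→OE and FG→AE);  RE = 0.1808·OE + 0.8192·AE;  Cal = (6.9·ABW + 4·(RE−0.1))·FG·3.55
ABW = (1.049 − 1.031)·131.25·0.79/1.031 = 1.8103
OE = 259 − 259/1.049 = 12.0982 °P
AE = 259 − 259/1.031 = 7.7876 °P
RE = 0.1808·12.0982 + 0.8192·7.7876 = 8.5669 °P
Cal = (6.9·1.8103 + 4·(8.5669−0.1))·1.031·3.55

169.6746 kcal


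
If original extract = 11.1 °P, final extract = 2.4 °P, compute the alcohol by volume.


SG = 259/(259 − P);  ABV = (OG − FG)·131.25
OG = 259/(259 − 11.1) = 1.0448
FG = 259/(259 − 2.4) = 1.0094
ABV = (1.0448 − 1.0094)·131.25

4.6493 % ABV


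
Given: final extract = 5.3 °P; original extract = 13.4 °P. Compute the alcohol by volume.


SG = 259/(259 − P);  ABV = (OG − FG)·131.25
OG = 259/(259 − 13.4) = 1.0546
FG = 259/(259 − 5.3) = 1.0209
ABV = (1.0546 − 1.0209)·131.25

4.4191 % ABV


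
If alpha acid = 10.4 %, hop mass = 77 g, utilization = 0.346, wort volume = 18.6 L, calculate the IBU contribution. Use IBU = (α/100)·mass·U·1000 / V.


IBU = (10.4/100)·77·0.346·1000 / 18.6

148.9660 IBU


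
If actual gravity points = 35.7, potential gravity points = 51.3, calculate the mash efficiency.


efficiency = actual / potential × 100
efficiency = 35.7 / 51.3 × 100

69.5906 %


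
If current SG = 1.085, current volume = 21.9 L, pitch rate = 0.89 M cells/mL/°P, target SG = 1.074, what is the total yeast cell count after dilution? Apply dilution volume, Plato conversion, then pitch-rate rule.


V_w = V·((SG_c−1)/(SG_t−1)−1);  °P = 259 − 259/SG_t;  cells = rate·(V+V_w)·°P
V_w = 21.9·((1.085−1)/(1.074−1)−1) = 3.2554
V_final = 21.9 + 3.2554 = 25.1554
°P = 259 − 259/1.074 = 17.8454
cells = 0.89·25.1554·17.8454

399.5292 billion cells


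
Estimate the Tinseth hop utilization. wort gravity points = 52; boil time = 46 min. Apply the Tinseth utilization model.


U = 1.65·0.000125^(GP/1000) · (1 − e^(−0.04·t))/4.15
bigness = 1.65·0.000125^(52/1000) = 1.0340
boil_factor = (1 − e^(−0.04·46))/4.15 = 0.2027
U = 1.0340 · 0.2027

0.2096


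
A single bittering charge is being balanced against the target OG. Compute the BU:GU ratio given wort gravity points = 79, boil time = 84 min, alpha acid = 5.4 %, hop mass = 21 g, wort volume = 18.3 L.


U = 1.65·0.000125^(GP/1000)·(1−e^(−0.04t))/4.15;  IBU = (α/100)·m·U·1000/V;  BU:GU = IBU/GP
U = 1.65·0.000125^(79/1000)·(1−e^(−0.04·84))/4.15 = 0.1887
IBU = (5.4/100)·21·0.1887·1000/18.3 = 11.6923
BU:GU = 11.6923/79

0.1480


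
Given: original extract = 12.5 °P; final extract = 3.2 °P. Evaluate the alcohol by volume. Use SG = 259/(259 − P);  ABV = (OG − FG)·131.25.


OG = 259/(259 − 12.5) = 1.0507
FG = 259/(259 − 3.2) = 1.0125
ABV = (1.0507 − 1.0125)·131.25

5.0138 % ABV


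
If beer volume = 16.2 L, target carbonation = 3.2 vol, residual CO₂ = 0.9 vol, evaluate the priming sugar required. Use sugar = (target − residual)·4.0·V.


sugar = (3.2 − 0.9)·4.0·16.2

149.0400 g


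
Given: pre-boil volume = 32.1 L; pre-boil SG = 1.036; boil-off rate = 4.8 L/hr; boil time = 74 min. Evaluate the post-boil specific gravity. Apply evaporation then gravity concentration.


V_post = V_pre − rate·(t/60);  SG_post = 1 + (SG_pre−1)·V_pre/V_post
V_post = 32.1 − 4.8·(74/60) = 26.1800
SG_post = 1 + (1.036 − 1)·32.1/26.1800

1.0441


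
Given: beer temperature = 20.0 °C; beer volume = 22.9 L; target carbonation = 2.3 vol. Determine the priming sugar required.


residual = 14.695·(0.01821 + 0.09011·e^(−0.04·T));  sugar = (target − residual)·4.0·V
residual = 14.695·(0.01821 + 0.09011·e^(−0.04·20.0)) = 0.8626
sugar = (2.3 − 0.8626)·4.0·22.9

131.6675 g


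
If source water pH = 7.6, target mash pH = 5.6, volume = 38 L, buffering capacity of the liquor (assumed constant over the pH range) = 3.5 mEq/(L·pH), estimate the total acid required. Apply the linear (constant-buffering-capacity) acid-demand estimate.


acid = buffering capacity · (pH_source − pH_target) · V
acid = 3.5 · (7.6 − 5.6) · 38

266.0000 mEq


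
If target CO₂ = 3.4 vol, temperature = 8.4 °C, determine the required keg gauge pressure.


psi = vols/(0.01821 + 0.09011·e^(−0.04·T)) − 14.695
psi = 3.4/(0.01821 + 0.09011·e^(−0.04·8.4)) − 14.695

26.4649 psi


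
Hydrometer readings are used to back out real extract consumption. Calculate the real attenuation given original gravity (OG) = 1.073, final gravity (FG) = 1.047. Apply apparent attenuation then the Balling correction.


AA = (OG−FG)/(OG−1)·100;  RA = AA·0.8192
AA = (1.073 − 1.047)/(1.073 − 1)·100 = 35.6164
RA = 35.6164·0.8192

29.1770 %


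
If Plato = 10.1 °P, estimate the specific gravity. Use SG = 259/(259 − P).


SG = 259/(259 − 10.1)

1.0406


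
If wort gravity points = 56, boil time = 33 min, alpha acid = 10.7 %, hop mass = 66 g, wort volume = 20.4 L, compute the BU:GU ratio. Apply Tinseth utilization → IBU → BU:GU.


U = 1.65·0.000125^(GP/1000)·(1−e^(−0.04t))/4.15;  IBU = (α/100)·m·U·1000/V;  BU:GU = IBU/GP
U = 1.65·0.000125^(56/1000)·(1−e^(−0.04·33))/4.15 = 0.1762
IBU = (10.7/100)·66·0.1762·1000/20.4 = 60.9795
BU:GU = 60.9795/56

1.0889


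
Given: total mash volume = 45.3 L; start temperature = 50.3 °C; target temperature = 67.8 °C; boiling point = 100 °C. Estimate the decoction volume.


V_dec = V_total·(T_target − T_start)/(T_boil − T_start)
V_dec = 45.3·(67.8 − 50.3)/(100 − 50.3)

15.9507 L


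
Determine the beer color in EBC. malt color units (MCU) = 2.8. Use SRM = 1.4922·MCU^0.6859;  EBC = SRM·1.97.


SRM = 1.4922·2.8^0.6859 = 3.0237
EBC = 3.0237·1.97

5.9566 EBC
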